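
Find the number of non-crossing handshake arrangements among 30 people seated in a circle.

9694845

With 30 = 2·15 people, non-crossing handshake pairings are non-crossing perfect matchings on a circle, counted by C_15.
C_15 = C_14 · 2(2·14+1)/(14+2) = 2674440 · 58/16 = 9694845.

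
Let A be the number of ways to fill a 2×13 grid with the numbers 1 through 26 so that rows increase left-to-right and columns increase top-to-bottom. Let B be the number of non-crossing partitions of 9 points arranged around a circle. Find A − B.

738038

Standard Young tableaux of shape 2×n are counted by C_n; here n = 13. So A = C_13 = 742900.
The non-crossing partitions of [9] form a lattice of size C_9. So B = C_9 = 4862.
A − B = 742900 − 4862 = 738038.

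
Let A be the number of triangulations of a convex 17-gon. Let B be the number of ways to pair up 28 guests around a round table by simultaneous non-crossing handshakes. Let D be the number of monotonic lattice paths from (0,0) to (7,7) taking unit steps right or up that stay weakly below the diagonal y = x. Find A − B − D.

7019976

The number of triangulations of a 17-gon is the Catalan number C_15 (index = sides − 2). So A = C_15 = 9694845.
With 28 = 2·14 people, non-crossing handshake pairings are non-crossing perfect matchings on a circle, counted by C_14. So B = C_14 = 2674440.
Monotone paths in an n×n grid that stay weakly below the diagonal are counted by C_n; here n = 7. So D = C_7 = 429.
A − B − D = 9694845 − 2674440 − 429 = 7019976.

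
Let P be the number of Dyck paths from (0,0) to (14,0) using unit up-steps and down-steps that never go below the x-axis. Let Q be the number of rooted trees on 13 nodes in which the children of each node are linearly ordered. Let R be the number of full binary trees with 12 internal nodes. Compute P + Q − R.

Dyck paths of semilength n (length 2n) are counted by C_n; here n = 7. So P = C_7 = 429.
Rooted ordered (plane) trees on m nodes have m−1 edges and are counted by C_{m−1}; m = 13 gives C_12. So Q = C_12 = 208012.
The number of full binary trees on 12 internal nodes is the Catalan number C_12. So R = C_12 = 208012.
P + Q − R = 429 + 208012 − 208012 = 429.

429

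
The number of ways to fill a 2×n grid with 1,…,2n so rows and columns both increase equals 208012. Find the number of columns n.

Standard Young tableaux of shape 2×n are counted by C_n; 208012 = C_12.

12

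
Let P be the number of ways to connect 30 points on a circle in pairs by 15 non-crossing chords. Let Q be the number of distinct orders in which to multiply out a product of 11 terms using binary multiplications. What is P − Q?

Pairing 30 circle points by 15 non-crossing chords gives C_15 matchings. So P = C_15 = 9694845.
Bracketing 11 factors into binary products is counted by C_{11−1} = C_10. So Q = C_10 = 16796.
P − Q = 9694845 − 16796 = 9678049.

9678049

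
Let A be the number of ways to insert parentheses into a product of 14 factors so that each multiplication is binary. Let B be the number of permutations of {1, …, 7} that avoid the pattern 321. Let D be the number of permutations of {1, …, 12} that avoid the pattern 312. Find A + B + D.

951341

Parenthesizations of m factors correspond to full binary trees with m leaves, counted by C_{m−1}; m = 14 gives C_13. So A = C_13 = 742900.
For any fixed pattern of length 3, the pattern-avoiding permutations of [7] number C_7. So B = C_7 = 429.
For any fixed pattern of length 3, the pattern-avoiding permutations of [12] number C_12. So D = C_12 = 208012.
A + B + D = 742900 + 429 + 208012 = 951341.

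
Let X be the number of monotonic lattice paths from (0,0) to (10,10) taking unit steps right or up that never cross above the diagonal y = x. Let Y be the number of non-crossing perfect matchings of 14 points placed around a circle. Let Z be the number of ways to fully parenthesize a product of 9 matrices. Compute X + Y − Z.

15795

Monotone paths in an n×n grid that stay weakly below the diagonal are counted by C_n; here n = 10. So X = C_10 = 16796.
Pairing 14 circle points by 7 non-crossing chords gives C_7 matchings. So Y = C_7 = 429.
Parenthesizations of m factors correspond to full binary trees with m leaves, counted by C_{m−1}; m = 9 gives C_8. So Z = C_8 = 1430.
X + Y − Z = 16796 + 429 − 1430 = 15795.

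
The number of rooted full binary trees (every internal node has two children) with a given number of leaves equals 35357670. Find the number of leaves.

Full binary trees with L leaves are counted by C_{L−1}. Since C_16 = 35357670, the index is 16.
So the index is 16, and the number of leaves is 16 + 1 = 17.

17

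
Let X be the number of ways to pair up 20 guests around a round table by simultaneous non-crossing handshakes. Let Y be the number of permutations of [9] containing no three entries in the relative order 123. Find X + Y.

21658

Non-crossing handshake pairings of 2n people are counted by C_n; 20 people gives n = 10. So X = C_10 = 16796.
Permutations of [n] avoiding any single length-3 pattern are counted by C_n; here n = 9. So Y = C_9 = 4862.
X + Y = 16796 + 4862 = 21658.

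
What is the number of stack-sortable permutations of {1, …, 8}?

1430

By Knuth's characterisation, the stack-sortable permutations of length 8 are the 231-avoiders, numbering C_8.
C_8 = C(16,8)/9 = 12870/9 = 1430.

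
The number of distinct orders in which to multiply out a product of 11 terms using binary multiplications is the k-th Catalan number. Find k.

10

Parenthesizations of m factors correspond to full binary trees with m leaves, counted by C_{m−1}; m = 11 gives C_10.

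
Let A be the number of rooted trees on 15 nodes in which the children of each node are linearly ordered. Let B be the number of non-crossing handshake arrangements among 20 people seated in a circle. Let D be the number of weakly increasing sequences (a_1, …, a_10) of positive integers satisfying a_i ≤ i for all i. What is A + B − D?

2674440

Rooted ordered (plane) trees on m nodes have m−1 edges and are counted by C_{m−1}; m = 15 gives C_14. So A = C_14 = 2674440.
Non-crossing handshake pairings of 2n people are counted by C_n; 20 people gives n = 10. So B = C_10 = 16796.
Such sub-staircase sequences of length n are counted by C_n; here n = 10. So D = C_10 = 16796.
A + B − D = 2674440 + 16796 − 16796 = 2674440.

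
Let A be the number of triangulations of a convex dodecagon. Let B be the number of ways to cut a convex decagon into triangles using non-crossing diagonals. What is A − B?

15366

The number of triangulations of a 12-gon is the Catalan number C_10 (index = sides − 2). So A = C_10 = 16796.
The number of triangulations of a 10-gon is the Catalan number C_8 (index = sides − 2). So B = C_8 = 1430.
A − B = 16796 − 1430 = 15366.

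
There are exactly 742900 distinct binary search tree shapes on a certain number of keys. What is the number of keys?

Binary search tree shapes on n keys are counted by C_n; 742900 = C_13.

13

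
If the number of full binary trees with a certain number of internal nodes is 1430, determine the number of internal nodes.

Full binary trees with n internal nodes are counted by C_n. The Catalan number equal to 1430 is C_8.

8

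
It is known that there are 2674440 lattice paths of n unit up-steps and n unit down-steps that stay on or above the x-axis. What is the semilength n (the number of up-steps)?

Dyck paths of semilength n are counted by C_n. The Catalan number equal to 2674440 is C_14.

14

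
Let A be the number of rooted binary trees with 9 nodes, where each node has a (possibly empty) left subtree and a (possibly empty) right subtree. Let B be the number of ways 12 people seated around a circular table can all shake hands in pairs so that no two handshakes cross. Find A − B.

Rooted binary trees with 9 nodes (each child slot possibly empty) number C_9. So A = C_9 = 4862.
Non-crossing handshake pairings of 2n people are counted by C_n; 12 people gives n = 6. So B = C_6 = 132.
A − B = 4862 − 132 = 4730.

4730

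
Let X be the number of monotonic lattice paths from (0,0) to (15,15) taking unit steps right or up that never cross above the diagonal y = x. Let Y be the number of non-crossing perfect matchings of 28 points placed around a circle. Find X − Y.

Monotone paths in an n×n grid that stay weakly below the diagonal are counted by C_n; here n = 15. So X = C_15 = 9694845.
Non-crossing perfect matchings of 2n points on a circle are counted by C_n; with 28 points, n = 14. So Y = C_14 = 2674440.
X − Y = 9694845 − 2674440 = 7020405.

7020405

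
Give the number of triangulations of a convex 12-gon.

16796

Triangulations of a convex m-gon are counted by C_{m−2}; with m = 12 this is C_10.
C_10 = 16796.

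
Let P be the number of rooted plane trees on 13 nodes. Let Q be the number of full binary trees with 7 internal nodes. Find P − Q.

Rooted ordered (plane) trees on m nodes have m−1 edges and are counted by C_{m−1}; m = 13 gives C_12. So P = C_12 = 208012.
The number of full binary trees on 7 internal nodes is the Catalan number C_7. So Q = C_7 = 429.
P − Q = 208012 − 429 = 207583.

207583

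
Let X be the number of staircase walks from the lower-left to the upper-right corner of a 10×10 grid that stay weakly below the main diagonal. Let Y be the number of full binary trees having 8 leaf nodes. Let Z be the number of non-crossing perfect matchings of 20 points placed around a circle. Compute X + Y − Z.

Sub-diagonal monotone paths from (0,0) to (10,10) biject with Dyck paths of semilength 10, giving C_10. So X = C_10 = 16796.
A full binary tree with L leaves has L−1 internal nodes and is counted by C_{L−1}; L = 8 gives C_7. So Y = C_7 = 429.
Non-crossing perfect matchings of 2n points on a circle are counted by C_n; with 20 points, n = 10. So Z = C_10 = 16796.
X + Y − Z = 16796 + 429 − 16796 = 429.

429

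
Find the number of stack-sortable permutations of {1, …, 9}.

By Knuth's characterisation, the stack-sortable permutations of length 9 are the 231-avoiders, numbering C_9.
C_9 = C_8 · 2(2·8+1)/(8+2) = 1430 · 34/10 = 4862.

4862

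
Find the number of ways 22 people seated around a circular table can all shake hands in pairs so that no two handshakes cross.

58786

Non-crossing handshake pairings of 2n people are counted by C_n; 22 people gives n = 11.
C_11 = C(22,11)/12 = 705432/12 = 58786.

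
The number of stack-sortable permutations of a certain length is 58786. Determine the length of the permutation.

Stack-sortable permutations of [n] are counted by C_n. The Catalan number equal to 58786 is C_11.

11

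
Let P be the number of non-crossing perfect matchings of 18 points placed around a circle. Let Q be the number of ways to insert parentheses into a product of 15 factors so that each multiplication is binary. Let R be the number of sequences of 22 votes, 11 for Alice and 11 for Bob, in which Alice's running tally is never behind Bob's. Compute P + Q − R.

Non-crossing perfect matchings of 2n points on a circle are counted by C_n; with 18 points, n = 9. So P = C_9 = 4862.
Parenthesizations of m factors correspond to full binary trees with m leaves, counted by C_{m−1}; m = 15 gives C_14. So Q = C_14 = 2674440.
Ballot sequences with n votes each where one side never trails are Dyck words, counted by C_n; here n = 11. So R = C_11 = 58786.
P + Q − R = 4862 + 2674440 − 58786 = 2620516.

2620516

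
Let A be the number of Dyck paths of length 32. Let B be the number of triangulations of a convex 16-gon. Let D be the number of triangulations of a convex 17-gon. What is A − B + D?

Dyck paths of semilength n (length 2n) are counted by C_n; here n = 16. So A = C_16 = 35357670.
Triangulations of a convex m-gon are counted by C_{m−2}; with m = 16 this is C_14. So B = C_14 = 2674440.
A convex 17-gon is triangulated into 15 triangles, and the number of such triangulations is the Catalan number C_{17−2} = C_15. So D = C_15 = 9694845.
A − B + D = 35357670 − 2674440 + 9694845 = 42378075.

42378075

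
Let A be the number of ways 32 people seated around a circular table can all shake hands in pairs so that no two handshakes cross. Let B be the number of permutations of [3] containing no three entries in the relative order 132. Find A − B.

With 32 = 2·16 people, non-crossing handshake pairings are non-crossing perfect matchings on a circle, counted by C_16. So A = C_16 = 35357670.
For any fixed pattern of length 3, the pattern-avoiding permutations of [3] number C_3. So B = C_3 = 5.
A − B = 35357670 − 5 = 35357665.

35357665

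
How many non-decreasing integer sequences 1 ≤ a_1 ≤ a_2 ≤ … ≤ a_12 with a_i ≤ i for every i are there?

208012

Such sub-staircase sequences of length n are counted by C_n; here n = 12.
C_12 = C_11 · 2(2·11+1)/(11+2) = 58786 · 46/13 = 208012.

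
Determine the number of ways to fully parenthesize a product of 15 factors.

2674440

Bracketing 15 factors into binary products is counted by C_{15−1} = C_14.
C_14 = 2674440.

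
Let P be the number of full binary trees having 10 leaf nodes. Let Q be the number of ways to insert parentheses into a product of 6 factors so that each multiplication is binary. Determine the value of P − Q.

4820

Full binary trees with 10 leaves have 10−1 = 9 internal nodes, so there are C_9 of them. So P = C_9 = 4862.
Bracketing 6 factors into binary products is counted by C_{6−1} = C_5. So Q = C_5 = 42.
P − Q = 4862 − 42 = 4820.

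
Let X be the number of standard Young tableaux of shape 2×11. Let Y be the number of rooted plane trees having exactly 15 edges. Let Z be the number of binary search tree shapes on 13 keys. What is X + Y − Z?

9010731

Standard Young tableaux of shape 2×n are counted by C_n; here n = 11. So X = C_11 = 58786.
A rooted plane tree with 15 edges has 16 nodes, and the count is C_15. So Y = C_15 = 9694845.
Rooted binary trees with 13 nodes (each child slot possibly empty) number C_13. So Z = C_13 = 742900.
X + Y − Z = 58786 + 9694845 − 742900 = 9010731.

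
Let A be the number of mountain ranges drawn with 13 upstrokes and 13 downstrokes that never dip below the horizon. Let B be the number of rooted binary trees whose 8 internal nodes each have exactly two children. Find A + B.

Dyck paths of semilength n (length 2n) are counted by C_n; here n = 13. So A = C_13 = 742900.
Full binary trees with n internal nodes are counted by C_n; here n = 8. So B = C_8 = 1430.
A + B = 742900 + 1430 = 744330.

744330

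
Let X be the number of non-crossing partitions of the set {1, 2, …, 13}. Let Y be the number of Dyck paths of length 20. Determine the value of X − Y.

726104

Non-crossing partitions of an n-element set are counted by C_n; here n = 13. So X = C_13 = 742900.
A Dyck path with 10 up-steps and 10 down-steps has semilength 10, so there are C_10 of them. So Y = C_10 = 16796.
X − Y = 742900 − 16796 = 726104.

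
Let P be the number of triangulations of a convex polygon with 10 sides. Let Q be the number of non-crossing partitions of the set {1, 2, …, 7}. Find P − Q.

1001

Triangulations of a convex m-gon are counted by C_{m−2}; with m = 10 this is C_8. So P = C_8 = 1430.
The non-crossing partitions of [7] form a lattice of size C_7. So Q = C_7 = 429.
P − Q = 1430 − 429 = 1001.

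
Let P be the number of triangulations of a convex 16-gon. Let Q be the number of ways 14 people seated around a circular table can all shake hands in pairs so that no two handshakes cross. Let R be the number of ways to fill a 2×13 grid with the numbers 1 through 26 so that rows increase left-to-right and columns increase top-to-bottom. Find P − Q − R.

A convex 16-gon is triangulated into 14 triangles, and the number of such triangulations is the Catalan number C_{16−2} = C_14. So P = C_14 = 2674440.
Non-crossing handshake pairings of 2n people are counted by C_n; 14 people gives n = 7. So Q = C_7 = 429.
Standard Young tableaux of shape 2×n are counted by C_n; here n = 13. So R = C_13 = 742900.
P − Q − R = 2674440 − 429 − 742900 = 1931111.

1931111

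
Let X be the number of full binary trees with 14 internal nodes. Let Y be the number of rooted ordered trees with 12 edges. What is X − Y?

2466428

The number of full binary trees on 14 internal nodes is the Catalan number C_14. So X = C_14 = 2674440.
A rooted plane tree with 12 edges has 13 nodes, and the count is C_12. So Y = C_12 = 208012.
X − Y = 2674440 − 208012 = 2466428.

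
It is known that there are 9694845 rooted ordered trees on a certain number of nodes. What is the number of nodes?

16

Rooted ordered trees on m nodes are counted by C_{m−1}; 9694845 = C_15.
So the index is 15, and the number of nodes is 15 + 1 = 16.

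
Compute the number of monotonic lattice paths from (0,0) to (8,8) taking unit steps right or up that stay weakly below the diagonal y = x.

Sub-diagonal monotone paths from (0,0) to (8,8) biject with Dyck paths of semilength 8, giving C_8.
C_8 = C(16,8)/9 = 12870/9 = 1430.

1430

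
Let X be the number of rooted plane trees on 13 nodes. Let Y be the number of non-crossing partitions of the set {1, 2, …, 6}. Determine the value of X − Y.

207880

Rooted ordered (plane) trees on m nodes have m−1 edges and are counted by C_{m−1}; m = 13 gives C_12. So X = C_12 = 208012.
Non-crossing partitions of an n-element set are counted by C_n; here n = 6. So Y = C_6 = 132.
X − Y = 208012 − 132 = 207880.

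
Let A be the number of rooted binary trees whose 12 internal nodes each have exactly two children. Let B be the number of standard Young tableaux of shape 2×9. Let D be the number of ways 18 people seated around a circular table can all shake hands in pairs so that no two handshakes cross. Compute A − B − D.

198288

Full binary trees with n internal nodes are counted by C_n; here n = 12. So A = C_12 = 208012.
Standard Young tableaux of shape 2×n are counted by C_n; here n = 9. So B = C_9 = 4862.
Non-crossing handshake pairings of 2n people are counted by C_n; 18 people gives n = 9. So D = C_9 = 4862.
A − B − D = 208012 − 4862 − 4862 = 198288.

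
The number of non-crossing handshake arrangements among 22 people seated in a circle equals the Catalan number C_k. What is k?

11

Non-crossing handshake pairings of 2n people are counted by C_n; 22 people gives n = 11.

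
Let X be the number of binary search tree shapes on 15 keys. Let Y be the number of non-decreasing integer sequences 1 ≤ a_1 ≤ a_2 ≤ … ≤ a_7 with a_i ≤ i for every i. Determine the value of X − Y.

There are C_n binary search tree shapes on n keys; with n = 15 that is C_15. So X = C_15 = 9694845.
Weakly increasing sequences with a_i ≤ i biject with Dyck paths of semilength 7, so there are C_7. So Y = C_7 = 429.
X − Y = 9694845 − 429 = 9694416.

9694416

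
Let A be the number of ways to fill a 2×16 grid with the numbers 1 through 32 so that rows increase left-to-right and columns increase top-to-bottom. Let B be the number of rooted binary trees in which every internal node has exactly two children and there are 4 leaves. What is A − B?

Standard Young tableaux of shape 2×n are counted by C_n; here n = 16. So A = C_16 = 35357670.
A full binary tree with L leaves has L−1 internal nodes and is counted by C_{L−1}; L = 4 gives C_3. So B = C_3 = 5.
A − B = 35357670 − 5 = 35357665.

35357665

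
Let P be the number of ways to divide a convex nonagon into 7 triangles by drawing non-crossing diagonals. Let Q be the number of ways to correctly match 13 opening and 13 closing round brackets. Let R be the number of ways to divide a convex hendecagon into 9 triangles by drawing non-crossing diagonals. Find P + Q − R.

738467

Triangulations of a convex m-gon are counted by C_{m−2}; with m = 9 this is C_7. So P = C_7 = 429.
With 13 pairs the number of balanced bracket strings is the Catalan number C_13. So Q = C_13 = 742900.
A convex 11-gon is triangulated into 9 triangles, and the number of such triangulations is the Catalan number C_{11−2} = C_9. So R = C_9 = 4862.
P + Q − R = 429 + 742900 − 4862 = 738467.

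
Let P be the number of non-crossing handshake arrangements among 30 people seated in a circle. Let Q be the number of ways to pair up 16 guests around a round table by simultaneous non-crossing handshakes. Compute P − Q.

With 30 = 2·15 people, non-crossing handshake pairings are non-crossing perfect matchings on a circle, counted by C_15. So P = C_15 = 9694845.
Non-crossing handshake pairings of 2n people are counted by C_n; 16 people gives n = 8. So Q = C_8 = 1430.
P − Q = 9694845 − 1430 = 9693415.

9693415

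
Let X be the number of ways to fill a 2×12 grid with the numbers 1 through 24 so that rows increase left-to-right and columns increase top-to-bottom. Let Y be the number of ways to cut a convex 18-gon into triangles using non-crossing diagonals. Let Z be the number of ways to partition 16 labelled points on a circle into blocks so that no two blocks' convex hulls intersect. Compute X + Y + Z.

70923352

By the hook-length formula (or a Dyck-path bijection), SYT of shape 2×12 number C_12. So X = C_12 = 208012.
A convex 18-gon is triangulated into 16 triangles, and the number of such triangulations is the Catalan number C_{18−2} = C_16. So Y = C_16 = 35357670.
The non-crossing partitions of [16] form a lattice of size C_16. So Z = C_16 = 35357670.
X + Y + Z = 208012 + 35357670 + 35357670 = 70923352.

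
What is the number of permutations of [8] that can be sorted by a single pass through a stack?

1430

By Knuth's characterisation, the stack-sortable permutations of length 8 are the 231-avoiders, numbering C_8.
C_8 = C_7 · 2(2·7+1)/(7+2) = 429 · 30/9 = 1430.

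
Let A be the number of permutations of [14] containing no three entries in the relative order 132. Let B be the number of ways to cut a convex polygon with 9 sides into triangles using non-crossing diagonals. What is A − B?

2674011

For any fixed pattern of length 3, the pattern-avoiding permutations of [14] number C_14. So A = C_14 = 2674440.
Triangulations of a convex m-gon are counted by C_{m−2}; with m = 9 this is C_7. So B = C_7 = 429.
A − B = 2674440 − 429 = 2674011.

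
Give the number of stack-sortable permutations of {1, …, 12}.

208012

Stack-sortable permutations are exactly the 231-avoiding ones, counted by C_n; here n = 12.
C_12 = C_11 · 2(2·11+1)/(11+2) = 58786 · 46/13 = 208012.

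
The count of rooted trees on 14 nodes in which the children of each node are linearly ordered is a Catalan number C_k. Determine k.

13

Rooted ordered (plane) trees on m nodes have m−1 edges and are counted by C_{m−1}; m = 14 gives C_13.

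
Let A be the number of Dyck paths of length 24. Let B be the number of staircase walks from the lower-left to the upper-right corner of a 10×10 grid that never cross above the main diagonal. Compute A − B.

191216

Dyck paths of semilength n (length 2n) are counted by C_n; here n = 12. So A = C_12 = 208012.
Sub-diagonal monotone paths from (0,0) to (10,10) biject with Dyck paths of semilength 10, giving C_10. So B = C_10 = 16796.
A − B = 208012 − 16796 = 191216.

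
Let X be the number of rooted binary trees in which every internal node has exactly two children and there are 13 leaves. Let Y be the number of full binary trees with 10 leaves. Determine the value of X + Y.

212874

Full binary trees with 13 leaves have 13−1 = 12 internal nodes, so there are C_12 of them. So X = C_12 = 208012.
A full binary tree with L leaves has L−1 internal nodes and is counted by C_{L−1}; L = 10 gives C_9. So Y = C_9 = 4862.
X + Y = 208012 + 4862 = 212874.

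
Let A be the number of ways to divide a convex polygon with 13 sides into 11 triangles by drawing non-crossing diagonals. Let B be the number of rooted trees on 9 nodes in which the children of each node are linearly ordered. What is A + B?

60216

A convex 13-gon is triangulated into 11 triangles, and the number of such triangulations is the Catalan number C_{13−2} = C_11. So A = C_11 = 58786.
Rooted ordered (plane) trees on m nodes have m−1 edges and are counted by C_{m−1}; m = 9 gives C_8. So B = C_8 = 1430.
A + B = 58786 + 1430 = 60216.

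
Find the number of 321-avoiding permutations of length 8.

Permutations of [n] avoiding any single length-3 pattern are counted by C_n; here n = 8.
C_8 = C_7 · 2(2·7+1)/(7+2) = 429 · 30/9 = 1430.

1430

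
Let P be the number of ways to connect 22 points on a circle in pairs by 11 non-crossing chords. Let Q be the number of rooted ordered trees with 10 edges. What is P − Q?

41990

Non-crossing perfect matchings of 2n points on a circle are counted by C_n; with 22 points, n = 11. So P = C_11 = 58786.
A rooted plane tree with 10 edges has 11 nodes, and the count is C_10. So Q = C_10 = 16796.
P − Q = 58786 − 16796 = 41990.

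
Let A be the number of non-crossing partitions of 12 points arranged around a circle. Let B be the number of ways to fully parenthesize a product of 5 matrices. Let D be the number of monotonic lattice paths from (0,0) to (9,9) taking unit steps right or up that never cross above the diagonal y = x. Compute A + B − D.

The non-crossing partitions of [12] form a lattice of size C_12. So A = C_12 = 208012.
Bracketing 5 factors into binary products is counted by C_{5−1} = C_4. So B = C_4 = 14.
Monotone paths in an n×n grid that stay weakly below the diagonal are counted by C_n; here n = 9. So D = C_9 = 4862.
A + B − D = 208012 + 14 − 4862 = 203164.

203164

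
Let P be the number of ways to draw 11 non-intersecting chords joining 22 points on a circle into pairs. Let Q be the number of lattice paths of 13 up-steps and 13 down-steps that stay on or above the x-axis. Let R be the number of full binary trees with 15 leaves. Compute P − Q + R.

1990326

Pairing 22 circle points by 11 non-crossing chords gives C_11 matchings. So P = C_11 = 58786.
A Dyck path with 13 up-steps and 13 down-steps has semilength 13, so there are C_13 of them. So Q = C_13 = 742900.
A full binary tree with L leaves has L−1 internal nodes and is counted by C_{L−1}; L = 15 gives C_14. So R = C_14 = 2674440.
P − Q + R = 58786 − 742900 + 2674440 = 1990326.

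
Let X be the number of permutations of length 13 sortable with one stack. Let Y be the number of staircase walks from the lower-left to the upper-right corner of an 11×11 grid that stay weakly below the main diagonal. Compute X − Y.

684114

Stack-sortable permutations are exactly the 231-avoiding ones, counted by C_n; here n = 13. So X = C_13 = 742900.
Monotone paths in an n×n grid that stay weakly below the diagonal are counted by C_n; here n = 11. So Y = C_11 = 58786.
X − Y = 742900 − 58786 = 684114.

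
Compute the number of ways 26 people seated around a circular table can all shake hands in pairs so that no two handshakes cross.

742900

With 26 = 2·13 people, non-crossing handshake pairings are non-crossing perfect matchings on a circle, counted by C_13.
C_13 = C(26,13)/14 = 10400600/14 = 742900.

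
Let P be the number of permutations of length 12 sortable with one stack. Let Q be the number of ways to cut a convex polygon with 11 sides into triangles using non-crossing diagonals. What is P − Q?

Stack-sortable permutations are exactly the 231-avoiding ones, counted by C_n; here n = 12. So P = C_12 = 208012.
The number of triangulations of an 11-gon is the Catalan number C_9 (index = sides − 2). So Q = C_9 = 4862.
P − Q = 208012 − 4862 = 203150.

203150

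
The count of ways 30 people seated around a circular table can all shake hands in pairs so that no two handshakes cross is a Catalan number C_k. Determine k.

Non-crossing handshake pairings of 2n people are counted by C_n; 30 people gives n = 15.

15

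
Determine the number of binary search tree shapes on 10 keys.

Binary trees (left/right distinguished) on n nodes are counted by C_n; here n = 10.
C_10 = C_9 · 2(2·9+1)/(9+2) = 4862 · 38/11 = 16796.

16796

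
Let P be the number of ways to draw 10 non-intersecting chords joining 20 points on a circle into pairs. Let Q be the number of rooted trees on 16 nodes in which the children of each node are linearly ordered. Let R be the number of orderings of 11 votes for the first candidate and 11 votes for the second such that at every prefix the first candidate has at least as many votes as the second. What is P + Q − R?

Non-crossing perfect matchings of 2n points on a circle are counted by C_n; with 20 points, n = 10. So P = C_10 = 16796.
A rooted plane tree on 16 nodes has 15 edges, and such trees are counted by C_15. So Q = C_15 = 9694845.
Ballot sequences with n votes each where one side never trails are Dyck words, counted by C_n; here n = 11. So R = C_11 = 58786.
P + Q − R = 16796 + 9694845 − 58786 = 9652855.

9652855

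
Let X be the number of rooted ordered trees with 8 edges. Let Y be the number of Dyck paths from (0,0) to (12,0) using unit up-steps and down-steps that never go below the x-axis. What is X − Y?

A rooted plane tree with 8 edges has 9 nodes, and the count is C_8. So X = C_8 = 1430.
Dyck paths of semilength n (length 2n) are counted by C_n; here n = 6. So Y = C_6 = 132.
X − Y = 1430 − 132 = 1298.

1298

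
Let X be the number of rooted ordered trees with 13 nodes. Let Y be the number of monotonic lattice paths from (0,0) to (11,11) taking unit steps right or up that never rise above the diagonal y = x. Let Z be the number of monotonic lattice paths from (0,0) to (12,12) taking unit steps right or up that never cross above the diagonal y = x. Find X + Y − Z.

A rooted plane tree on 13 nodes has 12 edges, and such trees are counted by C_12. So X = C_12 = 208012.
Monotone paths in an n×n grid that stay weakly below the diagonal are counted by C_n; here n = 11. So Y = C_11 = 58786.
Sub-diagonal monotone paths from (0,0) to (12,12) biject with Dyck paths of semilength 12, giving C_12. So Z = C_12 = 208012.
X + Y − Z = 208012 + 58786 − 208012 = 58786.

58786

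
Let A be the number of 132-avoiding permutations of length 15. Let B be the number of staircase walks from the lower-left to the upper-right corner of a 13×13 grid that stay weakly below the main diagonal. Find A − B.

Permutations of [n] avoiding any single length-3 pattern are counted by C_n; here n = 15. So A = C_15 = 9694845.
Monotone paths in an n×n grid that stay weakly below the diagonal are counted by C_n; here n = 13. So B = C_13 = 742900.
A − B = 9694845 − 742900 = 8951945.

8951945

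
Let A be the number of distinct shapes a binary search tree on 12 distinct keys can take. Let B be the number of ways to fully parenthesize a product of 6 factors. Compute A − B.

There are C_n binary search tree shapes on n keys; with n = 12 that is C_12. So A = C_12 = 208012.
Ways to associate a product of 6 factors correspond to binary trees on 6 leaves, so the count is C_5. So B = C_5 = 42.
A − B = 208012 − 42 = 207970.

207970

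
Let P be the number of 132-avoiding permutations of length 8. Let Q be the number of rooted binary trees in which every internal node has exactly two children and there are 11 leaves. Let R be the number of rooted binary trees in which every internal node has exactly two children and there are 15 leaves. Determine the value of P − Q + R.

2659074

For any fixed pattern of length 3, the pattern-avoiding permutations of [8] number C_8. So P = C_8 = 1430.
A full binary tree with L leaves has L−1 internal nodes and is counted by C_{L−1}; L = 11 gives C_10. So Q = C_10 = 16796.
A full binary tree with L leaves has L−1 internal nodes and is counted by C_{L−1}; L = 15 gives C_14. So R = C_14 = 2674440.
P − Q + R = 1430 − 16796 + 2674440 = 2659074.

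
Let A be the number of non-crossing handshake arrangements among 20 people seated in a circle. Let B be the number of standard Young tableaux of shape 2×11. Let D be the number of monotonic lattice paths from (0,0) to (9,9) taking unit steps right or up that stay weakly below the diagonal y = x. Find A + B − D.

Non-crossing handshake pairings of 2n people are counted by C_n; 20 people gives n = 10. So A = C_10 = 16796.
By the hook-length formula (or a Dyck-path bijection), SYT of shape 2×11 number C_11. So B = C_11 = 58786.
Monotone paths in an n×n grid that stay weakly below the diagonal are counted by C_n; here n = 9. So D = C_9 = 4862.
A + B − D = 16796 + 58786 − 4862 = 70720.

70720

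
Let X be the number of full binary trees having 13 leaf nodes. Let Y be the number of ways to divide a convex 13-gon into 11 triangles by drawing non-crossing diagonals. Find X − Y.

149226

Full binary trees with 13 leaves have 13−1 = 12 internal nodes, so there are C_12 of them. So X = C_12 = 208012.
Triangulations of a convex m-gon are counted by C_{m−2}; with m = 13 this is C_11. So Y = C_11 = 58786.
X − Y = 208012 − 58786 = 149226.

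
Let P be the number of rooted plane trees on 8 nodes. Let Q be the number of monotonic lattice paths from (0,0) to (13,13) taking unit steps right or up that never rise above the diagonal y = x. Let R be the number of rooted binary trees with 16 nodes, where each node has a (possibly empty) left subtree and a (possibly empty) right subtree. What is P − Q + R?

Rooted ordered (plane) trees on m nodes have m−1 edges and are counted by C_{m−1}; m = 8 gives C_7. So P = C_7 = 429.
Sub-diagonal monotone paths from (0,0) to (13,13) biject with Dyck paths of semilength 13, giving C_13. So Q = C_13 = 742900.
Rooted binary trees with 16 nodes (each child slot possibly empty) number C_16. So R = C_16 = 35357670.
P − Q + R = 429 − 742900 + 35357670 = 34615199.

34615199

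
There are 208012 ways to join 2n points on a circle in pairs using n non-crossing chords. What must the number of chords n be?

12

Non-crossing pairings of 2n points on a circle are counted by C_n. Since C_12 = 208012, the index is 12.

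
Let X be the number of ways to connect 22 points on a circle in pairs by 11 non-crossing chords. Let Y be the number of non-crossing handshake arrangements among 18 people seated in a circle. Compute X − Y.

53924

Pairing 22 circle points by 11 non-crossing chords gives C_11 matchings. So X = C_11 = 58786.
Non-crossing handshake pairings of 2n people are counted by C_n; 18 people gives n = 9. So Y = C_9 = 4862.
X − Y = 58786 − 4862 = 53924.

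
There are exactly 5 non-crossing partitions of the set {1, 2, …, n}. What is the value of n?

3

Non-crossing partitions of [n] are counted by C_n. The Catalan number equal to 5 is C_3.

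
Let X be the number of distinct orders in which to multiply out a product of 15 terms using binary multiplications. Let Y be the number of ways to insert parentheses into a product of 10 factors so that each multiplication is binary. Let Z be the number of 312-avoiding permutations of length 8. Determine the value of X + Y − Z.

2677872

Ways to associate a product of 15 factors correspond to binary trees on 15 leaves, so the count is C_14. So X = C_14 = 2674440.
Parenthesizations of m factors correspond to full binary trees with m leaves, counted by C_{m−1}; m = 10 gives C_9. So Y = C_9 = 4862.
Permutations of [n] avoiding any single length-3 pattern are counted by C_n; here n = 8. So Z = C_8 = 1430.
X + Y − Z = 2674440 + 4862 − 1430 = 2677872.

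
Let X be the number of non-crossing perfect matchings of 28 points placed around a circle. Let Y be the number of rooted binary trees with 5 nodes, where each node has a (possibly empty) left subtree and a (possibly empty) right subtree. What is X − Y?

Pairing 28 circle points by 14 non-crossing chords gives C_14 matchings. So X = C_14 = 2674440.
There are C_n binary search tree shapes on n keys; with n = 5 that is C_5. So Y = C_5 = 42.
X − Y = 2674440 − 42 = 2674398.

2674398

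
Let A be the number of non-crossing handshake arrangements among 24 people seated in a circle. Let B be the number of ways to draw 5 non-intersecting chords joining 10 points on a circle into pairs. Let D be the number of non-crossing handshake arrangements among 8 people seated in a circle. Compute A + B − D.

With 24 = 2·12 people, non-crossing handshake pairings are non-crossing perfect matchings on a circle, counted by C_12. So A = C_12 = 208012.
Non-crossing perfect matchings of 2n points on a circle are counted by C_n; with 10 points, n = 5. So B = C_5 = 42.
With 8 = 2·4 people, non-crossing handshake pairings are non-crossing perfect matchings on a circle, counted by C_4. So D = C_4 = 14.
A + B − D = 208012 + 42 − 14 = 208040.

208040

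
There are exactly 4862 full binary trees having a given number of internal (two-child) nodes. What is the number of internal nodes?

Full binary trees with n internal nodes are counted by C_n. Since C_9 = 4862, the index is 9.

9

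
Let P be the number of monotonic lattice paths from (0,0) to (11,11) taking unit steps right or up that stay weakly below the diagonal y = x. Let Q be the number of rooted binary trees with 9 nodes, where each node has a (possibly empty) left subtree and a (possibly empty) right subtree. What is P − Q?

53924

Monotone paths in an n×n grid that stay weakly below the diagonal are counted by C_n; here n = 11. So P = C_11 = 58786.
Binary trees (left/right distinguished) on n nodes are counted by C_n; here n = 9. So Q = C_9 = 4862.
P − Q = 58786 − 4862 = 53924.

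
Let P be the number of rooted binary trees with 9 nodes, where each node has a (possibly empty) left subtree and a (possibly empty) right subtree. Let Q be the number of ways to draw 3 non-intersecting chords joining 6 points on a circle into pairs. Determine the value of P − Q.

Binary trees (left/right distinguished) on n nodes are counted by C_n; here n = 9. So P = C_9 = 4862.
Non-crossing perfect matchings of 2n points on a circle are counted by C_n; with 6 points, n = 3. So Q = C_3 = 5.
P − Q = 4862 − 5 = 4857.

4857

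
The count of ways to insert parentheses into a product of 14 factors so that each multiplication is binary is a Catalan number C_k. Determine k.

Ways to associate a product of 14 factors correspond to binary trees on 14 leaves, so the count is C_13.

13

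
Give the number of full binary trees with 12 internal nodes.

The number of full binary trees on 12 internal nodes is the Catalan number C_12.
C_12 = 208012.

208012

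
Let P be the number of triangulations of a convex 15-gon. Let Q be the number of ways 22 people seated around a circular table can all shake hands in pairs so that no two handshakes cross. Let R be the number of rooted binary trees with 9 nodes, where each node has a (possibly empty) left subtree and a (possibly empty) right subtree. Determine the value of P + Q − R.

Triangulations of a convex m-gon are counted by C_{m−2}; with m = 15 this is C_13. So P = C_13 = 742900.
With 22 = 2·11 people, non-crossing handshake pairings are non-crossing perfect matchings on a circle, counted by C_11. So Q = C_11 = 58786.
Rooted binary trees with 9 nodes (each child slot possibly empty) number C_9. So R = C_9 = 4862.
P + Q − R = 742900 + 58786 − 4862 = 796824.

796824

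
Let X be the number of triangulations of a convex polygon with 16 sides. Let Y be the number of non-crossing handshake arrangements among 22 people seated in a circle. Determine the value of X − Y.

2615654

The number of triangulations of a 16-gon is the Catalan number C_14 (index = sides − 2). So X = C_14 = 2674440.
Non-crossing handshake pairings of 2n people are counted by C_n; 22 people gives n = 11. So Y = C_11 = 58786.
X − Y = 2674440 − 58786 = 2615654.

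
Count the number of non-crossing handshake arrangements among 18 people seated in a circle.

With 18 = 2·9 people, non-crossing handshake pairings are non-crossing perfect matchings on a circle, counted by C_9.
C_9 = 4862.

4862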